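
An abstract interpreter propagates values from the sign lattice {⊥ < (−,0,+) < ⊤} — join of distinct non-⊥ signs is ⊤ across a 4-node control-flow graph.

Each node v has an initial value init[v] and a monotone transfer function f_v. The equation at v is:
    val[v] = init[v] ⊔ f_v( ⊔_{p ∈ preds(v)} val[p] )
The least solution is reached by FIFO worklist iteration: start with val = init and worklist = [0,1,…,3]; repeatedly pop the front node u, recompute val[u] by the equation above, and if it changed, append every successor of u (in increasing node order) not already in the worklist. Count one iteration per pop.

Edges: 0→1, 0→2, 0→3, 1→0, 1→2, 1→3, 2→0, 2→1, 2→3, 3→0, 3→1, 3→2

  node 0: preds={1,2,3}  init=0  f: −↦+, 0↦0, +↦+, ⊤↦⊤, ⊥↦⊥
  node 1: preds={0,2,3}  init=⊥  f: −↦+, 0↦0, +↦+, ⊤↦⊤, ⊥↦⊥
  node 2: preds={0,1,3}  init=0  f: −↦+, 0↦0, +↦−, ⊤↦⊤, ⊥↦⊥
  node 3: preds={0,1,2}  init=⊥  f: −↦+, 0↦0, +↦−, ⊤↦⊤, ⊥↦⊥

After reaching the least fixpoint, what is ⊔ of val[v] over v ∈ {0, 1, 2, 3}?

Trace (7 dequeues):
  [1] u=0 | in 0 | out 0 | ==
  [2] u=1 | in 0 | out 0 | prev ⊥ | push {0}
  [3] u=2 | in 0 | out 0 | ==
  [4] u=3 | in 0 | out 0 | prev ⊥ | push {1,2}
  [5] u=0 | in 0 | out 0 | ==
  [6] u=1 | in 0 | out 0 | ==
  [7] u=2 | in 0 | out 0 | ==

Converged values:
  [0] 0
  [1] 0
  [2] 0
  [3] 0

0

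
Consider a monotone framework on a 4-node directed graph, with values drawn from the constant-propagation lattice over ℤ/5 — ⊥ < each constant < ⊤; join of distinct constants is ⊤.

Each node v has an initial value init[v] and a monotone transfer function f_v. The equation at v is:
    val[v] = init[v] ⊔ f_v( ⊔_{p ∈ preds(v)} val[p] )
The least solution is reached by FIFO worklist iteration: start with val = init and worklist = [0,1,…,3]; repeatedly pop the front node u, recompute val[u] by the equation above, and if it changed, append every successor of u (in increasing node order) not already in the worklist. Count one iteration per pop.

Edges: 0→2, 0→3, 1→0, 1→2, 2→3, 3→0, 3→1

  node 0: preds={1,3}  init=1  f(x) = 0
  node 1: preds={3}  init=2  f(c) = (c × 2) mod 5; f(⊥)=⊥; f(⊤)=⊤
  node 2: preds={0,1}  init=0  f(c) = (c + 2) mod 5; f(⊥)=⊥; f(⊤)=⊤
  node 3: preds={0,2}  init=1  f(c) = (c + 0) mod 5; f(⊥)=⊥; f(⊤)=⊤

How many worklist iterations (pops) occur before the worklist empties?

Iteration log — 8 steps:
  step 1. node 0  ⊔preds=⊤  new=⊤  old=1  +wl: 
  step 2. node 1  ⊔preds=1  new=2  stable
  step 3. node 2  ⊔preds=⊤  new=⊤  old=0  +wl: 
  step 4. node 3  ⊔preds=⊤  new=⊤  old=1  +wl: 0,1
  step 5. node 0  ⊔preds=⊤  new=⊤  stable
  step 6. node 1  ⊔preds=⊤  new=⊤  old=2  +wl: 0,2
  step 7. node 0  ⊔preds=⊤  new=⊤  stable
  step 8. node 2  ⊔preds=⊤  new=⊤  stable

Least fixpoint reached:
  node 0: ⊤
  node 1: ⊤
  node 2: ⊤
  node 3: ⊤

8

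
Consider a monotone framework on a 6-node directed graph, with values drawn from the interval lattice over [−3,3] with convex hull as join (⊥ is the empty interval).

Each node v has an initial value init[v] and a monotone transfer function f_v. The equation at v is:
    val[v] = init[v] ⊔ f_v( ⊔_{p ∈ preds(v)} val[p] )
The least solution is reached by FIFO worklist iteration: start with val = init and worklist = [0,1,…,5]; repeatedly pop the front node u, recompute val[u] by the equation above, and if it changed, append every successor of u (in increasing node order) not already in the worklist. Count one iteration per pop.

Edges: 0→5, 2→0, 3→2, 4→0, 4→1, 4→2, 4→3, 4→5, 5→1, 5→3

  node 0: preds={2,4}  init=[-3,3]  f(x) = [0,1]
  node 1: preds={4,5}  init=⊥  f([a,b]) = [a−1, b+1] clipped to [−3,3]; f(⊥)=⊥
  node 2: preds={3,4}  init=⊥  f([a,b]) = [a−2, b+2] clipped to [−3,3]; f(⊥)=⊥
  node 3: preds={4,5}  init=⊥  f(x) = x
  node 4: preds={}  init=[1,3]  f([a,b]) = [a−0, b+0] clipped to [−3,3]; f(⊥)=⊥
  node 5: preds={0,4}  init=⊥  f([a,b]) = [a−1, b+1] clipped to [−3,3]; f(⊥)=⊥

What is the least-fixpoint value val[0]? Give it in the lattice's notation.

[-3,3]

Worklist (12 pops):
  #1 pop 0: in=[1,3] → [-3,3] (no change)
  #2 pop 1: in=[1,3] → [0,3] (was ⊥); enqueue []
  #3 pop 2: in=[1,3] → [-1,3] (was ⊥); enqueue [0]
  #4 pop 3: in=[1,3] → [1,3] (was ⊥); enqueue [2]
  #5 pop 4: in=⊥ → [1,3] (no change)
  #6 pop 5: in=[-3,3] → [-3,3] (was ⊥); enqueue [1,3]
  #7 pop 0: in=[-1,3] → [-3,3] (no change)
  #8 pop 2: in=[1,3] → [-1,3] (no change)
  #9 pop 1: in=[-3,3] → [-3,3] (was [0,3]); enqueue []
  #10 pop 3: in=[-3,3] → [-3,3] (was [1,3]); enqueue [2]
  #11 pop 2: in=[-3,3] → [-3,3] (was [-1,3]); enqueue [0]
  #12 pop 0: in=[-3,3] → [-3,3] (no change)

Fixpoint:
  val[0] = [-3,3]
  val[1] = [-3,3]
  val[2] = [-3,3]
  val[3] = [-3,3]
  val[4] = [1,3]
  val[5] = [-3,3]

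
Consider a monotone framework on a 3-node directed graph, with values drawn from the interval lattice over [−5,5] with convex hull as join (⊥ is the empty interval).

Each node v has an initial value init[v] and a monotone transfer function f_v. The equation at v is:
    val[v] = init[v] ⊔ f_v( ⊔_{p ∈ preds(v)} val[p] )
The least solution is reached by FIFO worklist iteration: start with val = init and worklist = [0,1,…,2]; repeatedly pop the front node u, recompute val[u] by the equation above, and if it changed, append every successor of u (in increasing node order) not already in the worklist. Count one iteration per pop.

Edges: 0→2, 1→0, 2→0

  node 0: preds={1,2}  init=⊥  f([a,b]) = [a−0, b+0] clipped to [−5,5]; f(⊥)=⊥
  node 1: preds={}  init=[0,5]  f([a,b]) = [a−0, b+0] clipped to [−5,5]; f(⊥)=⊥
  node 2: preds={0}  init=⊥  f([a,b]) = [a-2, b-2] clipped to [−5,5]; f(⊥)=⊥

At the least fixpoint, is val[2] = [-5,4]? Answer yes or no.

no

Trace (9 dequeues):
  [1] u=0 | in [0,5] | out [0,5] | prev ⊥ | push {}
  [2] u=1 | in ⊥ | out [0,5] | ==
  [3] u=2 | in [0,5] | out [-2,3] | prev ⊥ | push {0}
  [4] u=0 | in [-2,5] | out [-2,5] | prev [0,5] | push {2}
  [5] u=2 | in [-2,5] | out [-4,3] | prev [-2,3] | push {0}
  [6] u=0 | in [-4,5] | out [-4,5] | prev [-2,5] | push {2}
  [7] u=2 | in [-4,5] | out [-5,3] | prev [-4,3] | push {0}
  [8] u=0 | in [-5,5] | out [-5,5] | prev [-4,5] | push {2}
  [9] u=2 | in [-5,5] | out [-5,3] | ==

Converged values:
  [0] [-5,5]
  [1] [0,5]
  [2] [-5,3]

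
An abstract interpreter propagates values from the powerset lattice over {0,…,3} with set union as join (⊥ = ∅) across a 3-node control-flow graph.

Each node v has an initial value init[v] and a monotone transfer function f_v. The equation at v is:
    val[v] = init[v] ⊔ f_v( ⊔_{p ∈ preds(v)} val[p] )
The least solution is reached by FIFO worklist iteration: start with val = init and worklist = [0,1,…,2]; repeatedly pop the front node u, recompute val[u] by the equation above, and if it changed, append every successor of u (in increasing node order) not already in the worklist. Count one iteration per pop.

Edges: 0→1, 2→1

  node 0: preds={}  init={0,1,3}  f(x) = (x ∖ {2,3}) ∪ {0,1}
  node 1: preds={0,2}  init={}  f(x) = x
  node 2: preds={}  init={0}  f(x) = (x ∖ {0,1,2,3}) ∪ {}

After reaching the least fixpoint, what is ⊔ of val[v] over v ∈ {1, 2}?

Iteration log — 3 steps:
  step 1. node 0  ⊔preds={}  new={0,1,3}  stable
  step 2. node 1  ⊔preds={0,1,3}  new={0,1,3}  old={}  +wl: 
  step 3. node 2  ⊔preds={}  new={0}  stable

Least fixpoint reached:
  node 0: {0,1,3}
  node 1: {0,1,3}
  node 2: {0}

{0,1,3}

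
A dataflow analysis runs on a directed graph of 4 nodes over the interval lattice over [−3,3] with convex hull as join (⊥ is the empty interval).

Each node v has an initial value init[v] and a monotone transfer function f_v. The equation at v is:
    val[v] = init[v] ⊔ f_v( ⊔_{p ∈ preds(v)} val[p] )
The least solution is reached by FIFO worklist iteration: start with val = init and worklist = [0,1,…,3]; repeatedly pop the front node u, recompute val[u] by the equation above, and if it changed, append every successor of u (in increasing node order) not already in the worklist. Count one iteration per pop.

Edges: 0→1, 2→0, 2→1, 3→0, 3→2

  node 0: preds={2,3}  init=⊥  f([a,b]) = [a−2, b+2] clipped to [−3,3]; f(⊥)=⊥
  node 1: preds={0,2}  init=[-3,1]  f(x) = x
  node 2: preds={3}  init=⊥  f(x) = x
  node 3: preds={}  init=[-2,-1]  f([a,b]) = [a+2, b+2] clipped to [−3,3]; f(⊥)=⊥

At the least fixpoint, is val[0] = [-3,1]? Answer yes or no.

yes

Trace (6 dequeues):
  [1] u=0 | in [-2,-1] | out [-3,1] | prev ⊥ | push {}
  [2] u=1 | in [-3,1] | out [-3,1] | ==
  [3] u=2 | in [-2,-1] | out [-2,-1] | prev ⊥ | push {0,1}
  [4] u=3 | in ⊥ | out [-2,-1] | ==
  [5] u=0 | in [-2,-1] | out [-3,1] | ==
  [6] u=1 | in [-3,1] | out [-3,1] | ==

Converged values:
  [0] [-3,1]
  [1] [-3,1]
  [2] [-2,-1]
  [3] [-2,-1]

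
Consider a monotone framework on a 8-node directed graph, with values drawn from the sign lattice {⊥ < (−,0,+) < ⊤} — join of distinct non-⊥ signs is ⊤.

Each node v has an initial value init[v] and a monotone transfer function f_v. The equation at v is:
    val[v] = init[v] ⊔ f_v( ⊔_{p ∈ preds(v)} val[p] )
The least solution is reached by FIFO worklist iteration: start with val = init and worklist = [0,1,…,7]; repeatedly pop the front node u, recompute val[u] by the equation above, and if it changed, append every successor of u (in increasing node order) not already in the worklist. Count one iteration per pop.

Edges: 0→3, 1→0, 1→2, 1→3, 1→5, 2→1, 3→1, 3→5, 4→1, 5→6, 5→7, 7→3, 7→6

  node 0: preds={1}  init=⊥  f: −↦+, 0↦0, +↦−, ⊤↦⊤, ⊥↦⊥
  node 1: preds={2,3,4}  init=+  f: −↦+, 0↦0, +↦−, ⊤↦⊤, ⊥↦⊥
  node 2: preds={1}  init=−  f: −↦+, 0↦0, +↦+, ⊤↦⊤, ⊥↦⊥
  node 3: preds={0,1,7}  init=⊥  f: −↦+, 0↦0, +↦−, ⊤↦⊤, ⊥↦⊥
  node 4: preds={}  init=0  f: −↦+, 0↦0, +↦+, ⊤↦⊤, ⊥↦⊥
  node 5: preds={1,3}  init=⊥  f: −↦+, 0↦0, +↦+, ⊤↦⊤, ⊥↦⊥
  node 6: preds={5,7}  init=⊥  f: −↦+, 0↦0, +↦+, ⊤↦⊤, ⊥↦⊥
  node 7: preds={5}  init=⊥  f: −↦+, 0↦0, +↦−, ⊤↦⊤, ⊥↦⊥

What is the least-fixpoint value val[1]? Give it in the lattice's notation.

⊤

Worklist (12 pops):
  #1 pop 0: in=+ → − (was ⊥); enqueue []
  #2 pop 1: in=⊤ → ⊤ (was +); enqueue [0]
  #3 pop 2: in=⊤ → ⊤ (was −); enqueue [1]
  #4 pop 3: in=⊤ → ⊤ (was ⊥); enqueue []
  #5 pop 4: in=⊥ → 0 (no change)
  #6 pop 5: in=⊤ → ⊤ (was ⊥); enqueue []
  #7 pop 6: in=⊤ → ⊤ (was ⊥); enqueue []
  #8 pop 7: in=⊤ → ⊤ (was ⊥); enqueue [3,6]
  #9 pop 0: in=⊤ → ⊤ (was −); enqueue []
  #10 pop 1: in=⊤ → ⊤ (no change)
  #11 pop 3: in=⊤ → ⊤ (no change)
  #12 pop 6: in=⊤ → ⊤ (no change)

Fixpoint:
  val[0] = ⊤
  val[1] = ⊤
  val[2] = ⊤
  val[3] = ⊤
  val[4] = 0
  val[5] = ⊤
  val[6] = ⊤
  val[7] = ⊤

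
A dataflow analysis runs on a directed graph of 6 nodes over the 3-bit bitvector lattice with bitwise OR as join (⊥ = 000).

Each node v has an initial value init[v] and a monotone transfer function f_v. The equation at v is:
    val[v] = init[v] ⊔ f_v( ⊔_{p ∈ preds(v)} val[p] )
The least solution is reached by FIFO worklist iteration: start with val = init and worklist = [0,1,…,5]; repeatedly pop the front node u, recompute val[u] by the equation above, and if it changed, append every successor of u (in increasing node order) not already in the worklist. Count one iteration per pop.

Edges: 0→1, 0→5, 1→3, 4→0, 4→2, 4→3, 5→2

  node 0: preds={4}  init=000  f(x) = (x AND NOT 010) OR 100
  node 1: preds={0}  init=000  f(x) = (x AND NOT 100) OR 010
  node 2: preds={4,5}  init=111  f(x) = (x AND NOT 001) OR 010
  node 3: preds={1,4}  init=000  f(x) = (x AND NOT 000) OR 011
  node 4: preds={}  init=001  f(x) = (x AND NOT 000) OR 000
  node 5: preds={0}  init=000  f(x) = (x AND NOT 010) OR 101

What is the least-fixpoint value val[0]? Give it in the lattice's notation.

101

Worklist (7 pops):
  #1 pop 0: in=001 → 101 (was 000); enqueue []
  #2 pop 1: in=101 → 011 (was 000); enqueue []
  #3 pop 2: in=001 → 111 (no change)
  #4 pop 3: in=011 → 011 (was 000); enqueue []
  #5 pop 4: in=000 → 001 (no change)
  #6 pop 5: in=101 → 101 (was 000); enqueue [2]
  #7 pop 2: in=101 → 111 (no change)

Fixpoint:
  val[0] = 101
  val[1] = 011
  val[2] = 111
  val[3] = 011
  val[4] = 001
  val[5] = 101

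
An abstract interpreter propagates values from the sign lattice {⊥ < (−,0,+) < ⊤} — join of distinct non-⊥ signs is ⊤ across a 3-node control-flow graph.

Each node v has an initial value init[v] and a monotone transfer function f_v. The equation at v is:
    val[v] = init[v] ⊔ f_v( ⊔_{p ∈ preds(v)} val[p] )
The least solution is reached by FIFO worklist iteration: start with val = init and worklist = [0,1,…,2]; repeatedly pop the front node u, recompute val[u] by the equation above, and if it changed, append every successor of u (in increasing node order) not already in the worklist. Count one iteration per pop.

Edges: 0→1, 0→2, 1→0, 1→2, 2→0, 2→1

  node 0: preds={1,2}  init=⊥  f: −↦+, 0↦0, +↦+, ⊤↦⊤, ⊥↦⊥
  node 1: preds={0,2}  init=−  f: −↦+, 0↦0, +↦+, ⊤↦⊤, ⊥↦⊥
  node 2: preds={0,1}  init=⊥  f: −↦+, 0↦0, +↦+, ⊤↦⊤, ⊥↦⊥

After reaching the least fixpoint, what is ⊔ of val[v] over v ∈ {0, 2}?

Trace (6 dequeues):
  [1] u=0 | in − | out + | prev ⊥ | push {}
  [2] u=1 | in + | out ⊤ | prev − | push {0}
  [3] u=2 | in ⊤ | out ⊤ | prev ⊥ | push {1}
  [4] u=0 | in ⊤ | out ⊤ | prev + | push {2}
  [5] u=1 | in ⊤ | out ⊤ | ==
  [6] u=2 | in ⊤ | out ⊤ | ==

Converged values:
  [0] ⊤
  [1] ⊤
  [2] ⊤

⊤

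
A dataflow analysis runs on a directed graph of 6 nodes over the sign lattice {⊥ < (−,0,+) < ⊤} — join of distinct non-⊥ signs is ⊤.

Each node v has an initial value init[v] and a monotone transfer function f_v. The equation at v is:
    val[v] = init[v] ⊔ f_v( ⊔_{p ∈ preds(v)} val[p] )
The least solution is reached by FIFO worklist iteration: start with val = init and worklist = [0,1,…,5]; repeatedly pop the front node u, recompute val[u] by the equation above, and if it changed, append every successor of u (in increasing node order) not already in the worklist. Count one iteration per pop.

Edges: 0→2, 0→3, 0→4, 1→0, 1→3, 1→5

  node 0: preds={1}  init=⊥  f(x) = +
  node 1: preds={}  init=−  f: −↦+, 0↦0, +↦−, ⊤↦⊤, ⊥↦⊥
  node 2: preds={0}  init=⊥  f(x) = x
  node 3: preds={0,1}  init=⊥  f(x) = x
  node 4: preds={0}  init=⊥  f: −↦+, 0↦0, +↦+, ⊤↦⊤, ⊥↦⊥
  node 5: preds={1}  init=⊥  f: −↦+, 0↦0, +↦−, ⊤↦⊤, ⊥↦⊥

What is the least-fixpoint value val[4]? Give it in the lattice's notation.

+

Worklist (6 pops):
  #1 pop 0: in=− → + (was ⊥); enqueue []
  #2 pop 1: in=⊥ → − (no change)
  #3 pop 2: in=+ → + (was ⊥); enqueue []
  #4 pop 3: in=⊤ → ⊤ (was ⊥); enqueue []
  #5 pop 4: in=+ → + (was ⊥); enqueue []
  #6 pop 5: in=− → + (was ⊥); enqueue []

Fixpoint:
  val[0] = +
  val[1] = −
  val[2] = +
  val[3] = ⊤
  val[4] = +
  val[5] = +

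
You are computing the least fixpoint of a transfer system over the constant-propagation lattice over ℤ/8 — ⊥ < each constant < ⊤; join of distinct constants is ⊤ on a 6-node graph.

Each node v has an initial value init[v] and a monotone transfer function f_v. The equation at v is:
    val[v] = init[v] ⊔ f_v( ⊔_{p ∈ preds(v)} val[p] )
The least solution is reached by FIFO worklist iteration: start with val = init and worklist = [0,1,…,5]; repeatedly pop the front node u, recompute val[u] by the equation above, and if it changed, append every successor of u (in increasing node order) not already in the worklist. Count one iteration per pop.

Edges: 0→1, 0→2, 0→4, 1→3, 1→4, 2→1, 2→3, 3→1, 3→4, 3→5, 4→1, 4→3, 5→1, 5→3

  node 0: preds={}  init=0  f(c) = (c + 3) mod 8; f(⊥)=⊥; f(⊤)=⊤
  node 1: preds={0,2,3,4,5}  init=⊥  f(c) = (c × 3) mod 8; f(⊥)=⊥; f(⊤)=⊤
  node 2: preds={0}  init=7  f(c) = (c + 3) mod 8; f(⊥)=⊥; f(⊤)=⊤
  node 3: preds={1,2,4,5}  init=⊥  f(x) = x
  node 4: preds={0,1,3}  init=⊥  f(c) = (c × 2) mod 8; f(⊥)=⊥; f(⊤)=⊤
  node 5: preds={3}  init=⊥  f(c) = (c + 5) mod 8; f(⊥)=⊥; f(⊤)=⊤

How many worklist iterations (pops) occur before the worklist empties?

8

Worklist (8 pops):
  #1 pop 0: in=⊥ → 0 (no change)
  #2 pop 1: in=⊤ → ⊤ (was ⊥); enqueue []
  #3 pop 2: in=0 → ⊤ (was 7); enqueue [1]
  #4 pop 3: in=⊤ → ⊤ (was ⊥); enqueue []
  #5 pop 4: in=⊤ → ⊤ (was ⊥); enqueue [3]
  #6 pop 5: in=⊤ → ⊤ (was ⊥); enqueue []
  #7 pop 1: in=⊤ → ⊤ (no change)
  #8 pop 3: in=⊤ → ⊤ (no change)

Fixpoint:
  val[0] = 0
  val[1] = ⊤
  val[2] = ⊤
  val[3] = ⊤
  val[4] = ⊤
  val[5] = ⊤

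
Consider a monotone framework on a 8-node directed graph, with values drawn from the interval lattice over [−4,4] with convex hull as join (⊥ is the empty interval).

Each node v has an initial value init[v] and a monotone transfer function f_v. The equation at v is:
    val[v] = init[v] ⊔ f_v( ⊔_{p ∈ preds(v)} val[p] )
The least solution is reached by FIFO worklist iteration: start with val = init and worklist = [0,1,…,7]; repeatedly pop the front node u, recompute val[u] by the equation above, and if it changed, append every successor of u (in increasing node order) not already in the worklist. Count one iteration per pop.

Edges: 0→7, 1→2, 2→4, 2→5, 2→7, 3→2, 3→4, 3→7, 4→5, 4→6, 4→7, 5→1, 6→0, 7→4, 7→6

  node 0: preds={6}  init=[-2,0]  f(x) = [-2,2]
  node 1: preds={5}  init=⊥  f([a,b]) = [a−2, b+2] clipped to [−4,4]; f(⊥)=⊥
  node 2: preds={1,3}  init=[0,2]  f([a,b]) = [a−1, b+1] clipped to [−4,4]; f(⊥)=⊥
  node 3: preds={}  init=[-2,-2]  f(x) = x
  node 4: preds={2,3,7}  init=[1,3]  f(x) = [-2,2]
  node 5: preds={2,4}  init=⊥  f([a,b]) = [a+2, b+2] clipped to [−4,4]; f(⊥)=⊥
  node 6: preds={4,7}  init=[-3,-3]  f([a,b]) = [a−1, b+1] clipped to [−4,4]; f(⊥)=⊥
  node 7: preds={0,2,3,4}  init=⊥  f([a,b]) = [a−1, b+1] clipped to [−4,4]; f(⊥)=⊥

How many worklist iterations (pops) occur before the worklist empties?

19

Iteration log — 19 steps:
  step 1. node 0  ⊔preds=[-3,-3]  new=[-2,2]  old=[-2,0]  +wl: 
  step 2. node 1  ⊔preds=⊥  new=⊥  stable
  step 3. node 2  ⊔preds=[-2,-2]  new=[-3,2]  old=[0,2]  +wl: 
  step 4. node 3  ⊔preds=⊥  new=[-2,-2]  stable
  step 5. node 4  ⊔preds=[-3,2]  new=[-2,3]  old=[1,3]  +wl: 
  step 6. node 5  ⊔preds=[-3,3]  new=[-1,4]  old=⊥  +wl: 1
  step 7. node 6  ⊔preds=[-2,3]  new=[-3,4]  old=[-3,-3]  +wl: 0
  step 8. node 7  ⊔preds=[-3,3]  new=[-4,4]  old=⊥  +wl: 4,6
  step 9. node 1  ⊔preds=[-1,4]  new=[-3,4]  old=⊥  +wl: 2
  step 10. node 0  ⊔preds=[-3,4]  new=[-2,2]  stable
  step 11. node 4  ⊔preds=[-4,4]  new=[-2,3]  stable
  step 12. node 6  ⊔preds=[-4,4]  new=[-4,4]  old=[-3,4]  +wl: 0
  step 13. node 2  ⊔preds=[-3,4]  new=[-4,4]  old=[-3,2]  +wl: 4,5,7
  step 14. node 0  ⊔preds=[-4,4]  new=[-2,2]  stable
  step 15. node 4  ⊔preds=[-4,4]  new=[-2,3]  stable
  step 16. node 5  ⊔preds=[-4,4]  new=[-2,4]  old=[-1,4]  +wl: 1
  step 17. node 7  ⊔preds=[-4,4]  new=[-4,4]  stable
  step 18. node 1  ⊔preds=[-2,4]  new=[-4,4]  old=[-3,4]  +wl: 2
  step 19. node 2  ⊔preds=[-4,4]  new=[-4,4]  stable

Least fixpoint reached:
  node 0: [-2,2]
  node 1: [-4,4]
  node 2: [-4,4]
  node 3: [-2,-2]
  node 4: [-2,3]
  node 5: [-2,4]
  node 6: [-4,4]
  node 7: [-4,4]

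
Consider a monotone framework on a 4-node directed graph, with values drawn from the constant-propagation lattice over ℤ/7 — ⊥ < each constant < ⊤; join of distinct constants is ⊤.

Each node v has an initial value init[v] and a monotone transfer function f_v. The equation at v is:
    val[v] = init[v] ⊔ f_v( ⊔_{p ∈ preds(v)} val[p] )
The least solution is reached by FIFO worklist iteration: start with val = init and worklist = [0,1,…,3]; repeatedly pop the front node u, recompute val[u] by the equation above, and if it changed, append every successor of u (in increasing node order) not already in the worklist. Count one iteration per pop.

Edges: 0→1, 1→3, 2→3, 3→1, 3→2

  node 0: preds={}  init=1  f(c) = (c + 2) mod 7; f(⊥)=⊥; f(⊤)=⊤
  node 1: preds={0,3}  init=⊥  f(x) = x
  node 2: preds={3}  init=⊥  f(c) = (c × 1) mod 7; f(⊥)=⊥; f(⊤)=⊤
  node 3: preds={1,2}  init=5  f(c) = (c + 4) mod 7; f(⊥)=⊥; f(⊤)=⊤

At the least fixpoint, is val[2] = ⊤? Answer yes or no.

yes

Iteration log — 7 steps:
  step 1. node 0  ⊔preds=⊥  new=1  stable
  step 2. node 1  ⊔preds=⊤  new=⊤  old=⊥  +wl: 
  step 3. node 2  ⊔preds=5  new=5  old=⊥  +wl: 
  step 4. node 3  ⊔preds=⊤  new=⊤  old=5  +wl: 1,2
  step 5. node 1  ⊔preds=⊤  new=⊤  stable
  step 6. node 2  ⊔preds=⊤  new=⊤  old=5  +wl: 3
  step 7. node 3  ⊔preds=⊤  new=⊤  stable

Least fixpoint reached:
  node 0: 1
  node 1: ⊤
  node 2: ⊤
  node 3: ⊤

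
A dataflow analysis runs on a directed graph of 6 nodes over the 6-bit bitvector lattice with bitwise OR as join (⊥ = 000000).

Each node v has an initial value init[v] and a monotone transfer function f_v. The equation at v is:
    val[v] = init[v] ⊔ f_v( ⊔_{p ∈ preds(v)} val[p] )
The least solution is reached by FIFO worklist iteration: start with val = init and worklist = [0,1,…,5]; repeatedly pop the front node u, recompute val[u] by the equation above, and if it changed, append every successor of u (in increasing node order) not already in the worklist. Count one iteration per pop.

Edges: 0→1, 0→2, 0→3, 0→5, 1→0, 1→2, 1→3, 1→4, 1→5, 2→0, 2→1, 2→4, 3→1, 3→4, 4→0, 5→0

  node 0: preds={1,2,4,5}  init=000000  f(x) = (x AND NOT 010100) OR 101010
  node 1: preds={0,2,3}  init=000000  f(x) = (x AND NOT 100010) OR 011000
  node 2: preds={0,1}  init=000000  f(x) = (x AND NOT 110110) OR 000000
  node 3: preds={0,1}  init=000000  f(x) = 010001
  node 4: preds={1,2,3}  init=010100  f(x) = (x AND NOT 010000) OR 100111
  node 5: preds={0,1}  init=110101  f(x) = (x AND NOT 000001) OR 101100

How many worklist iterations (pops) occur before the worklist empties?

8

Worklist (8 pops):
  #1 pop 0: in=110101 → 101011 (was 000000); enqueue []
  #2 pop 1: in=101011 → 011001 (was 000000); enqueue [0]
  #3 pop 2: in=111011 → 001001 (was 000000); enqueue [1]
  #4 pop 3: in=111011 → 010001 (was 000000); enqueue []
  #5 pop 4: in=011001 → 111111 (was 010100); enqueue []
  #6 pop 5: in=111011 → 111111 (was 110101); enqueue []
  #7 pop 0: in=111111 → 101011 (no change)
  #8 pop 1: in=111011 → 011001 (no change)

Fixpoint:
  val[0] = 101011
  val[1] = 011001
  val[2] = 001001
  val[3] = 010001
  val[4] = 111111
  val[5] = 111111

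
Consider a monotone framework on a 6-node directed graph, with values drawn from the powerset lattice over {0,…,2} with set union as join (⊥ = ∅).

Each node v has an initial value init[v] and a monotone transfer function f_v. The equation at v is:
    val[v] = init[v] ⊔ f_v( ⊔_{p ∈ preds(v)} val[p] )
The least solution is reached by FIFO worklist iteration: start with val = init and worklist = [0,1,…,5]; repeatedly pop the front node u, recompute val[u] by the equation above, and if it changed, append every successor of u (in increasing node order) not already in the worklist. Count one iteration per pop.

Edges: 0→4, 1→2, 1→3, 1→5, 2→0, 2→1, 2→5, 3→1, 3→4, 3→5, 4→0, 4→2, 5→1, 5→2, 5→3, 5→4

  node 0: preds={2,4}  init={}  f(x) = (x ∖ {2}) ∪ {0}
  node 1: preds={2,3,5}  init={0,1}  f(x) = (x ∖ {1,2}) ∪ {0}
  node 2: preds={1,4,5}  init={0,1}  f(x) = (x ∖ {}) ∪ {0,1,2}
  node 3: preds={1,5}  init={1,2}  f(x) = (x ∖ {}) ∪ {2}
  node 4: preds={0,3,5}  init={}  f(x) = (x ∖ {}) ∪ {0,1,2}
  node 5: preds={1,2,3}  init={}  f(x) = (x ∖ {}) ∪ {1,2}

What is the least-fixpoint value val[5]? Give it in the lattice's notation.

{0,1,2}

Iteration log — 11 steps:
  step 1. node 0  ⊔preds={0,1}  new={0,1}  old={}  +wl: 
  step 2. node 1  ⊔preds={0,1,2}  new={0,1}  stable
  step 3. node 2  ⊔preds={0,1}  new={0,1,2}  old={0,1}  +wl: 0,1
  step 4. node 3  ⊔preds={0,1}  new={0,1,2}  old={1,2}  +wl: 
  step 5. node 4  ⊔preds={0,1,2}  new={0,1,2}  old={}  +wl: 2
  step 6. node 5  ⊔preds={0,1,2}  new={0,1,2}  old={}  +wl: 3,4
  step 7. node 0  ⊔preds={0,1,2}  new={0,1}  stable
  step 8. node 1  ⊔preds={0,1,2}  new={0,1}  stable
  step 9. node 2  ⊔preds={0,1,2}  new={0,1,2}  stable
  step 10. node 3  ⊔preds={0,1,2}  new={0,1,2}  stable
  step 11. node 4  ⊔preds={0,1,2}  new={0,1,2}  stable

Least fixpoint reached:
  node 0: {0,1}
  node 1: {0,1}
  node 2: {0,1,2}
  node 3: {0,1,2}
  node 4: {0,1,2}
  node 5: {0,1,2}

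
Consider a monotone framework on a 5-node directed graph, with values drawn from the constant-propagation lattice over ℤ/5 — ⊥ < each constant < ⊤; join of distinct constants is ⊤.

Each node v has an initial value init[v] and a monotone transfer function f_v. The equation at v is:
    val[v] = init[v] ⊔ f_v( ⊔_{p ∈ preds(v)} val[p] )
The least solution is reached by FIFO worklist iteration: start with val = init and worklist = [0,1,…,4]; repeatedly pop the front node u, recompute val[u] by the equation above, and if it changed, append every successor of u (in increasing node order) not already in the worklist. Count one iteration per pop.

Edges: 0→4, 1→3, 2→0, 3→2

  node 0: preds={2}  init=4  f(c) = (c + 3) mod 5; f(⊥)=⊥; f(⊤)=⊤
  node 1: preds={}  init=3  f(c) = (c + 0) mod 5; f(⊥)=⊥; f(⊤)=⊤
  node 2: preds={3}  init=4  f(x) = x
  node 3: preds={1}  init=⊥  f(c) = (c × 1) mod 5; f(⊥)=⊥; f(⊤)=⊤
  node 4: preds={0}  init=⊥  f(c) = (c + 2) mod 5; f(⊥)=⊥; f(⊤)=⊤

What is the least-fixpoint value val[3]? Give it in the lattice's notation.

3

Iteration log — 7 steps:
  step 1. node 0  ⊔preds=4  new=⊤  old=4  +wl: 
  step 2. node 1  ⊔preds=⊥  new=3  stable
  step 3. node 2  ⊔preds=⊥  new=4  stable
  step 4. node 3  ⊔preds=3  new=3  old=⊥  +wl: 2
  step 5. node 4  ⊔preds=⊤  new=⊤  old=⊥  +wl: 
  step 6. node 2  ⊔preds=3  new=⊤  old=4  +wl: 0
  step 7. node 0  ⊔preds=⊤  new=⊤  stable

Least fixpoint reached:
  node 0: ⊤
  node 1: 3
  node 2: ⊤
  node 3: 3
  node 4: ⊤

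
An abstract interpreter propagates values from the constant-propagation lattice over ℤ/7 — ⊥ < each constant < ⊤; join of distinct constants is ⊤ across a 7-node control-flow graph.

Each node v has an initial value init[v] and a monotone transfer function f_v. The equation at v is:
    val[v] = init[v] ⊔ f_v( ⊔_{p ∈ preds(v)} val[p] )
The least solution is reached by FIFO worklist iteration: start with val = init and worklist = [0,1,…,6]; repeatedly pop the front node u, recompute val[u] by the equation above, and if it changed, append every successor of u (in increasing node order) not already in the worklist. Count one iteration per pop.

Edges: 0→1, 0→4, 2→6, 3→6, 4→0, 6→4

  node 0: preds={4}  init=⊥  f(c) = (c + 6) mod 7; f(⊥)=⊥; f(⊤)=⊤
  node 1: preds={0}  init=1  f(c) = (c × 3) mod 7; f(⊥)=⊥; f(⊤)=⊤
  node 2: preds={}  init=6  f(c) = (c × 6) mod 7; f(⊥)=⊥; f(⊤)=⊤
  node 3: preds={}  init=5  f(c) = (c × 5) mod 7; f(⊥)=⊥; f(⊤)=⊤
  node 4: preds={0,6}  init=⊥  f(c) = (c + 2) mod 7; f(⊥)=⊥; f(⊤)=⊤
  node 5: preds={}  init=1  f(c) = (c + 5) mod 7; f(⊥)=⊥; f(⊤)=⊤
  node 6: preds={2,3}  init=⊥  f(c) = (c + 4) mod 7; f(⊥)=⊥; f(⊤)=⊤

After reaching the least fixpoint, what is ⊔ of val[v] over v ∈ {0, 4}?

⊤

Worklist (11 pops):
  #1 pop 0: in=⊥ → ⊥ (no change)
  #2 pop 1: in=⊥ → 1 (no change)
  #3 pop 2: in=⊥ → 6 (no change)
  #4 pop 3: in=⊥ → 5 (no change)
  #5 pop 4: in=⊥ → ⊥ (no change)
  #6 pop 5: in=⊥ → 1 (no change)
  #7 pop 6: in=⊤ → ⊤ (was ⊥); enqueue [4]
  #8 pop 4: in=⊤ → ⊤ (was ⊥); enqueue [0]
  #9 pop 0: in=⊤ → ⊤ (was ⊥); enqueue [1,4]
  #10 pop 1: in=⊤ → ⊤ (was 1); enqueue []
  #11 pop 4: in=⊤ → ⊤ (no change)

Fixpoint:
  val[0] = ⊤
  val[1] = ⊤
  val[2] = 6
  val[3] = 5
  val[4] = ⊤
  val[5] = 1
  val[6] = ⊤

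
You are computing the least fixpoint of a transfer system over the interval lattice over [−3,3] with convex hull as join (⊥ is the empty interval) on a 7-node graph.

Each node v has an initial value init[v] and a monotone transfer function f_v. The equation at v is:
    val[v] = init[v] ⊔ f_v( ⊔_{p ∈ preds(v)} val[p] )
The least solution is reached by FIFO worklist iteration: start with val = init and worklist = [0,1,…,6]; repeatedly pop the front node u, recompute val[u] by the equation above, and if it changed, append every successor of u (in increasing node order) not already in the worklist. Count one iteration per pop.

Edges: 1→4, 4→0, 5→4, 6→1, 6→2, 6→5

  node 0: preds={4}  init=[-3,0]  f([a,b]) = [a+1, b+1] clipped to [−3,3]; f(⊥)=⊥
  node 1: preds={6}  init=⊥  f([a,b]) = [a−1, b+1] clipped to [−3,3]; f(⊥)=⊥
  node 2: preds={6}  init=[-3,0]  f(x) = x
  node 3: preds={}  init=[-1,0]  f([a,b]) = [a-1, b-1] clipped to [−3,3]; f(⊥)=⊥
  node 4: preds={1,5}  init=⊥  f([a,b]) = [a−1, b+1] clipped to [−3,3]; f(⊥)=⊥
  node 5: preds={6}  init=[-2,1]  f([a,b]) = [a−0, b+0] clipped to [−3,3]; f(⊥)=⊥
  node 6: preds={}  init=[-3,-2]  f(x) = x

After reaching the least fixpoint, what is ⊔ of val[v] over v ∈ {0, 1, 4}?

Iteration log — 9 steps:
  step 1. node 0  ⊔preds=⊥  new=[-3,0]  stable
  step 2. node 1  ⊔preds=[-3,-2]  new=[-3,-1]  old=⊥  +wl: 
  step 3. node 2  ⊔preds=[-3,-2]  new=[-3,0]  stable
  step 4. node 3  ⊔preds=⊥  new=[-1,0]  stable
  step 5. node 4  ⊔preds=[-3,1]  new=[-3,2]  old=⊥  +wl: 0
  step 6. node 5  ⊔preds=[-3,-2]  new=[-3,1]  old=[-2,1]  +wl: 4
  step 7. node 6  ⊔preds=⊥  new=[-3,-2]  stable
  step 8. node 0  ⊔preds=[-3,2]  new=[-3,3]  old=[-3,0]  +wl: 
  step 9. node 4  ⊔preds=[-3,1]  new=[-3,2]  stable

Least fixpoint reached:
  node 0: [-3,3]
  node 1: [-3,-1]
  node 2: [-3,0]
  node 3: [-1,0]
  node 4: [-3,2]
  node 5: [-3,1]
  node 6: [-3,-2]

[-3,3]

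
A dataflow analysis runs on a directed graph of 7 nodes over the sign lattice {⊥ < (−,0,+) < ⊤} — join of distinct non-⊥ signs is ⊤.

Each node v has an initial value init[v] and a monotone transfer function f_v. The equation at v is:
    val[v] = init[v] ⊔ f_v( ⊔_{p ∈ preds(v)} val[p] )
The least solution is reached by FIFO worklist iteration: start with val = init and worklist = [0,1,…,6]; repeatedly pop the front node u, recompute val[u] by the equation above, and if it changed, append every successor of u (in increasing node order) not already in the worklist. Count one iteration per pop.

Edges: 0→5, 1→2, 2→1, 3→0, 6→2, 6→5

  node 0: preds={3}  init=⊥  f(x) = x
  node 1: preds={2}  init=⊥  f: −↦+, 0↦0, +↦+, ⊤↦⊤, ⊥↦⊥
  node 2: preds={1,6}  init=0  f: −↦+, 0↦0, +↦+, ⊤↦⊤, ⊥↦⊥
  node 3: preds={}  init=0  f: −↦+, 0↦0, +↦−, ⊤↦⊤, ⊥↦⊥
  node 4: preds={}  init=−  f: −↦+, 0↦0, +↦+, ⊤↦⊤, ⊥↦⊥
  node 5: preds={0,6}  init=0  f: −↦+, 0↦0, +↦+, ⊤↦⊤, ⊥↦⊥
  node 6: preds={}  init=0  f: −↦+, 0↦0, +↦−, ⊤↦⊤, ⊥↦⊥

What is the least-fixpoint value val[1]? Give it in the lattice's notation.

Iteration log — 7 steps:
  step 1. node 0  ⊔preds=0  new=0  old=⊥  +wl: 
  step 2. node 1  ⊔preds=0  new=0  old=⊥  +wl: 
  step 3. node 2  ⊔preds=0  new=0  stable
  step 4. node 3  ⊔preds=⊥  new=0  stable
  step 5. node 4  ⊔preds=⊥  new=−  stable
  step 6. node 5  ⊔preds=0  new=0  stable
  step 7. node 6  ⊔preds=⊥  new=0  stable

Least fixpoint reached:
  node 0: 0
  node 1: 0
  node 2: 0
  node 3: 0
  node 4: −
  node 5: 0
  node 6: 0

0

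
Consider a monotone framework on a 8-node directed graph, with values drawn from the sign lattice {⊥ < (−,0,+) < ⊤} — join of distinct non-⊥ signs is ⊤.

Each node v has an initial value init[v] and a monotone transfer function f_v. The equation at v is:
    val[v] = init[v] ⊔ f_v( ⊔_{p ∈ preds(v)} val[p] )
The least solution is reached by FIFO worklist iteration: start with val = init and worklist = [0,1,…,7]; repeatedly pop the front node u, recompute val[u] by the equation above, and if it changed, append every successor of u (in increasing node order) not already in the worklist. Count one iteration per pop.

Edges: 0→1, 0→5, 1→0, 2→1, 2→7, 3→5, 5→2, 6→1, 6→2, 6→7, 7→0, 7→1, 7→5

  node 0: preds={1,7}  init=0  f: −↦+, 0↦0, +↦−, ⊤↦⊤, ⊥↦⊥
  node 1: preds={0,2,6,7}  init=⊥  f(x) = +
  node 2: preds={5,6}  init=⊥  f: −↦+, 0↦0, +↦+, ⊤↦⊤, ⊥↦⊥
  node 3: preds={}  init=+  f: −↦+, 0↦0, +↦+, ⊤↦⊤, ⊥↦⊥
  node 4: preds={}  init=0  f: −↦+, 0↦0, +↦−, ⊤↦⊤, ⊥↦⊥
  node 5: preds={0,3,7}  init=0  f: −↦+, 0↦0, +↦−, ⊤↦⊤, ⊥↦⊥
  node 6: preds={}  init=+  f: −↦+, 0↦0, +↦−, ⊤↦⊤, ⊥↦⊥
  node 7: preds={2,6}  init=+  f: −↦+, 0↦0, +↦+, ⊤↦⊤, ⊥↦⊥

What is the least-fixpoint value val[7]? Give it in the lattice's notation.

⊤

Iteration log — 12 steps:
  step 1. node 0  ⊔preds=+  new=⊤  old=0  +wl: 
  step 2. node 1  ⊔preds=⊤  new=+  old=⊥  +wl: 0
  step 3. node 2  ⊔preds=⊤  new=⊤  old=⊥  +wl: 1
  step 4. node 3  ⊔preds=⊥  new=+  stable
  step 5. node 4  ⊔preds=⊥  new=0  stable
  step 6. node 5  ⊔preds=⊤  new=⊤  old=0  +wl: 2
  step 7. node 6  ⊔preds=⊥  new=+  stable
  step 8. node 7  ⊔preds=⊤  new=⊤  old=+  +wl: 5
  step 9. node 0  ⊔preds=⊤  new=⊤  stable
  step 10. node 1  ⊔preds=⊤  new=+  stable
  step 11. node 2  ⊔preds=⊤  new=⊤  stable
  step 12. node 5  ⊔preds=⊤  new=⊤  stable

Least fixpoint reached:
  node 0: ⊤
  node 1: +
  node 2: ⊤
  node 3: +
  node 4: 0
  node 5: ⊤
  node 6: +
  node 7: ⊤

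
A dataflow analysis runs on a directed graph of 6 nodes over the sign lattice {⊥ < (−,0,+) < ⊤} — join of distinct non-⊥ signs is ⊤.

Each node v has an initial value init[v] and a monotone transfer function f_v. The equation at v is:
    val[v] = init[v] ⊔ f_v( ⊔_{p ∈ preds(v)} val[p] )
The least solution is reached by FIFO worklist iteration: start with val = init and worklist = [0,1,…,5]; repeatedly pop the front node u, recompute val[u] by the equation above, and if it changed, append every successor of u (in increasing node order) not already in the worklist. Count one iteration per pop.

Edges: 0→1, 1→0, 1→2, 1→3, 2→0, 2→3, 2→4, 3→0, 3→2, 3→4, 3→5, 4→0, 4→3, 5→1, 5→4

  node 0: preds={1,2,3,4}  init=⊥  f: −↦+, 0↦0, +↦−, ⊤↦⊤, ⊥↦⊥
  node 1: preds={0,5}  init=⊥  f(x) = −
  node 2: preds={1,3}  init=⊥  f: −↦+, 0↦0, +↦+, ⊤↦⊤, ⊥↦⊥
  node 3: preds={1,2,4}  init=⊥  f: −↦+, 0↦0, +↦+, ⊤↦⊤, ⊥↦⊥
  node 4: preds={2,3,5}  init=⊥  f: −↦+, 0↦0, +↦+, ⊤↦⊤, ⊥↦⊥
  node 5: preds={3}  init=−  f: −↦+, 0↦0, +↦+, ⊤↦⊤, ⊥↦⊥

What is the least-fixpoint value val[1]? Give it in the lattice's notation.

Trace (12 dequeues):
  [1] u=0 | in ⊥ | out ⊥ | ==
  [2] u=1 | in − | out − | prev ⊥ | push {0}
  [3] u=2 | in − | out + | prev ⊥ | push {}
  [4] u=3 | in ⊤ | out ⊤ | prev ⊥ | push {2}
  [5] u=4 | in ⊤ | out ⊤ | prev ⊥ | push {3}
  [6] u=5 | in ⊤ | out ⊤ | prev − | push {1,4}
  [7] u=0 | in ⊤ | out ⊤ | prev ⊥ | push {}
  [8] u=2 | in ⊤ | out ⊤ | prev + | push {0}
  [9] u=3 | in ⊤ | out ⊤ | ==
  [10] u=1 | in ⊤ | out − | ==
  [11] u=4 | in ⊤ | out ⊤ | ==
  [12] u=0 | in ⊤ | out ⊤ | ==

Converged values:
  [0] ⊤
  [1] −
  [2] ⊤
  [3] ⊤
  [4] ⊤
  [5] ⊤

−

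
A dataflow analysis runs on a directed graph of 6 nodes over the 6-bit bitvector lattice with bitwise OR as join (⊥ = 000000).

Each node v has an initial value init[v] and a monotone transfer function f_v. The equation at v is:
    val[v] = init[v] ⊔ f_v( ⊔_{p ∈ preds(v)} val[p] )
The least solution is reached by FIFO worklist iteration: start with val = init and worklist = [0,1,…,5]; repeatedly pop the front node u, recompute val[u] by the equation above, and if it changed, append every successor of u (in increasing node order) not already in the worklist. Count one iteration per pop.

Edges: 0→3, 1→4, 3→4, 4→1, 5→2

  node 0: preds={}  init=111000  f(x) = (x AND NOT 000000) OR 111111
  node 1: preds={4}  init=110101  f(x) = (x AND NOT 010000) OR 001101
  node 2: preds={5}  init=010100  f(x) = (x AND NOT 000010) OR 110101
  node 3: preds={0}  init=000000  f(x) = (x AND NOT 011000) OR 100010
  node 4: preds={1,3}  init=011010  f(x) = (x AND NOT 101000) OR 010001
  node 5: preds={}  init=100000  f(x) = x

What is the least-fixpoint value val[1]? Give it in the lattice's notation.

Iteration log — 7 steps:
  step 1. node 0  ⊔preds=000000  new=111111  old=111000  +wl: 
  step 2. node 1  ⊔preds=011010  new=111111  old=110101  +wl: 
  step 3. node 2  ⊔preds=100000  new=110101  old=010100  +wl: 
  step 4. node 3  ⊔preds=111111  new=100111  old=000000  +wl: 
  step 5. node 4  ⊔preds=111111  new=011111  old=011010  +wl: 1
  step 6. node 5  ⊔preds=000000  new=100000  stable
  step 7. node 1  ⊔preds=011111  new=111111  stable

Least fixpoint reached:
  node 0: 111111
  node 1: 111111
  node 2: 110101
  node 3: 100111
  node 4: 011111
  node 5: 100000

111111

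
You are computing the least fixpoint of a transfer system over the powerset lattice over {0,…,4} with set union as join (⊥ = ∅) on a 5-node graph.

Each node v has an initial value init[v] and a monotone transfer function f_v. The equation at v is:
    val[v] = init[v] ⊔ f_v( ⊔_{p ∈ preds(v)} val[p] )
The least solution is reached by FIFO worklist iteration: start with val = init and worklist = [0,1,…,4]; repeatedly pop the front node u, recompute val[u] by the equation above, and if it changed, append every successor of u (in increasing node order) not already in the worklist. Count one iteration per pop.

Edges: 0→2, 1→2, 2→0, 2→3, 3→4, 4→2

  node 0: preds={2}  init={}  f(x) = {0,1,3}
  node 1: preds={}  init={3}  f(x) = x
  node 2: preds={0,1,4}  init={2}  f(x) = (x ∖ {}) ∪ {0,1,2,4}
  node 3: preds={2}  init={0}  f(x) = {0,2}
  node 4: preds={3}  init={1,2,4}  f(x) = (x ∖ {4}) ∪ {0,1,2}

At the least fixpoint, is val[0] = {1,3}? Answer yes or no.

Iteration log — 7 steps:
  step 1. node 0  ⊔preds={2}  new={0,1,3}  old={}  +wl: 
  step 2. node 1  ⊔preds={}  new={3}  stable
  step 3. node 2  ⊔preds={0,1,2,3,4}  new={0,1,2,3,4}  old={2}  +wl: 0
  step 4. node 3  ⊔preds={0,1,2,3,4}  new={0,2}  old={0}  +wl: 
  step 5. node 4  ⊔preds={0,2}  new={0,1,2,4}  old={1,2,4}  +wl: 2
  step 6. node 0  ⊔preds={0,1,2,3,4}  new={0,1,3}  stable
  step 7. node 2  ⊔preds={0,1,2,3,4}  new={0,1,2,3,4}  stable

Least fixpoint reached:
  node 0: {0,1,3}
  node 1: {3}
  node 2: {0,1,2,3,4}
  node 3: {0,2}
  node 4: {0,1,2,4}

no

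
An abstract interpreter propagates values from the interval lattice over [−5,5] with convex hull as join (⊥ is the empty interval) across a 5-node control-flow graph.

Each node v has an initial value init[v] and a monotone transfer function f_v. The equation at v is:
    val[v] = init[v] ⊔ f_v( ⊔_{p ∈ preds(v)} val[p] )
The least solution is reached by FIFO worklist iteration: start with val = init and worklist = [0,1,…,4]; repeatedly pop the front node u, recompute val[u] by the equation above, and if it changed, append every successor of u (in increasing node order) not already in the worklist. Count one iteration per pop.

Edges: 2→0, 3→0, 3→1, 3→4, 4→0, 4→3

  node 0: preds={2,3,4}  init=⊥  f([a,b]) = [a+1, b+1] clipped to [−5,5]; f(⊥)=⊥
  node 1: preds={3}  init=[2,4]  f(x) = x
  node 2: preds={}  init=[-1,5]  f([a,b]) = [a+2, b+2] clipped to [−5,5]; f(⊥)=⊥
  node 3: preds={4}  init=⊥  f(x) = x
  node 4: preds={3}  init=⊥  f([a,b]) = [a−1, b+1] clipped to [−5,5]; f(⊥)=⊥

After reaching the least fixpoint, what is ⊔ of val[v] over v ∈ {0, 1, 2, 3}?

Iteration log — 5 steps:
  step 1. node 0  ⊔preds=[-1,5]  new=[0,5]  old=⊥  +wl: 
  step 2. node 1  ⊔preds=⊥  new=[2,4]  stable
  step 3. node 2  ⊔preds=⊥  new=[-1,5]  stable
  step 4. node 3  ⊔preds=⊥  new=⊥  stable
  step 5. node 4  ⊔preds=⊥  new=⊥  stable

Least fixpoint reached:
  node 0: [0,5]
  node 1: [2,4]
  node 2: [-1,5]
  node 3: ⊥
  node 4: ⊥

[-1,5]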